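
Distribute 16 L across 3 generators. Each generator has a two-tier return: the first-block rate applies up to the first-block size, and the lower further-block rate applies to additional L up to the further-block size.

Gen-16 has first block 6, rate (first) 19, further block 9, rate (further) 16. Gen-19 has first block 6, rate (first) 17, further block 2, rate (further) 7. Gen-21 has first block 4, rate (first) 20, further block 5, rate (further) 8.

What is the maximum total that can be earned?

296

Treat each block as its own option and order by rate: Gen-21/first 20 > Gen-16/first 19 > Gen-19/first 17 > Gen-16/second 16 > Gen-21/second 8 > Gen-19/second 7.
Gen-21 first at 20: fill all 4 → 12 left.
Gen-16 first at 19: fill all 6 → 6 left.
Gen-19 first at 17: fill all 6 → 0 left.
Total = 20×4 + 19×6 + 17×6 = 296.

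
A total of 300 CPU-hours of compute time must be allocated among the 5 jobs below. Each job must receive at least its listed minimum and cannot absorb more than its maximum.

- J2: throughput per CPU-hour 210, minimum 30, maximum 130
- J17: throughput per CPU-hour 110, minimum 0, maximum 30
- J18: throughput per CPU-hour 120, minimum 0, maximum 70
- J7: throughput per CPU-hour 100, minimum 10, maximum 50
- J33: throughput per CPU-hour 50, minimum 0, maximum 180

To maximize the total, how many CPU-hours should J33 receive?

Meeting every minimum uses 30+0+0+10+0 = 40 CPU-hours, leaving 260.
Rank by throughput per CPU-hour: J2 210 > J18 120 > J17 110 > J7 100 > J33 50.
J2 takes 100 more to reach its cap of 130 ; 160 left.
Give J18 70 more to hit its cap of 70 ; 90 left.
Give J17 30 more to hit its cap of 30 ; 60 left.
J7 takes 40 more to reach its cap of 50 ; 20 left.
J33: +20 (room for 180) → 20. Pool exhausted.

20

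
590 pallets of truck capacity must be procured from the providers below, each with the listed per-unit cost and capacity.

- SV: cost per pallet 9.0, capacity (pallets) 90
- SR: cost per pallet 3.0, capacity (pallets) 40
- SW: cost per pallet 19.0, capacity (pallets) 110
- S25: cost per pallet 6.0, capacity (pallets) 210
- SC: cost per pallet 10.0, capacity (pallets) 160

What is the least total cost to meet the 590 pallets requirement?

5500

Cheapest first:
SR at 3.0: take all 40 pallets → 550 still needed.
S25 at 6.0: take all 210 pallets → 340 still needed.
Take 90 from SV at 9.0 → need 250 more.
SC at 10.0: take all 160 pallets → 90 still needed.
SW at 19.0: take 90 of its 110 → requirement met.
Cost = 40×3.0 + 210×6.0 + 90×9.0 + 160×10.0 + 90×19.0 = 5500.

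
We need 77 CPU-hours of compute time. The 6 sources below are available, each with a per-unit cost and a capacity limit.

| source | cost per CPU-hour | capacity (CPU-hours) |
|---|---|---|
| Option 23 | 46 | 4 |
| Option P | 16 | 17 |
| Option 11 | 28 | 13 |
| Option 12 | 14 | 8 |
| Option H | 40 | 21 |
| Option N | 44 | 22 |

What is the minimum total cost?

2380

Use sources in increasing cost order.
Take 8 from Option 12 at 14 ; need 69 more.
Take 17 from Option P at 16 ; need 52 more.
Option 11 at 28: take all 13 CPU-hours ; 39 still needed.
Option H (40): use full 21 ; 18 CPU-hours to go.
Option N at 44: take 18 of its 22 ; requirement met.
Option 23: unused.
Cost = 8×14 + 17×16 + 13×28 + 21×40 + 18×44 = 2380.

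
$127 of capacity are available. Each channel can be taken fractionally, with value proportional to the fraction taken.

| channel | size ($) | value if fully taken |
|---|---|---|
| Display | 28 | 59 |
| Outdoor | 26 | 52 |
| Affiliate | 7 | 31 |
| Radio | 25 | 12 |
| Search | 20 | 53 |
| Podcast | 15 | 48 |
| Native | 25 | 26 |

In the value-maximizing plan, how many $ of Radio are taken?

Best value per unit of size first: Affiliate 31/7≈4.43, Podcast 48/15≈3.2, Search 53/20≈2.65, Display 59/28≈2.11, Outdoor 52/26≈2, Native 26/25≈1.04, Radio 12/25≈0.48.
Take all of Affiliate (7 $, value 31) ; 120 $ left.
Take all of Podcast (15 $, value 48) ; 105 $ left.
Take all of Search (20 $, value 53) ; 85 $ left.
Take all of Display (28 $, value 59) ; 57 $ left.
All 26 $ of Outdoor fit (value 52) ; 31 remain.
Take all of Native (25 $, value 26) ; 6 $ left.
Fill the last 6 $ with part of Radio: 6/25 of it earns 2.88.

6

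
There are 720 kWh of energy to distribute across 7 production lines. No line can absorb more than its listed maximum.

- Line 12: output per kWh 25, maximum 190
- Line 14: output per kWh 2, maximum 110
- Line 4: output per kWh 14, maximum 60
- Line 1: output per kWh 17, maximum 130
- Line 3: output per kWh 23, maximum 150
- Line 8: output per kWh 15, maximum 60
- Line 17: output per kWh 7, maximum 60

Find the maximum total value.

Order the production lines by output per kWh: Line 12 25 > Line 3 23 > Line 1 17 > Line 8 15 > Line 4 14 > Line 17 7 > Line 14 2.
Give Line 12 190 to hit its cap of 190 → 530 left.
Line 3 takes 150 to reach its cap of 150 → 380 left.
Line 1: +130 to 130 (cap) → 250 left.
Give Line 8 60 to hit its cap of 60 → 190 left.
Line 4 takes 60 to reach its cap of 60 → 130 left.
Line 17: +60 to 60 (cap) → 70 left.
Line 14 has room for 110 but only 70 remain, so it gets 70.
Total = 25×190 + 2×70 + 14×60 + 17×130 + 23×150 + 15×60 + 7×60 = 12710.

12710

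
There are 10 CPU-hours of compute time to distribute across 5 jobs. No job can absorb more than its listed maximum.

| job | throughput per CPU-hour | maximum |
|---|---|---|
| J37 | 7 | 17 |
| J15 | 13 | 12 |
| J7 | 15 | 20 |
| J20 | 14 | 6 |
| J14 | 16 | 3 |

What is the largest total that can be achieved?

Highest throughput per CPU-hour first: J14 16 > J7 15 > J20 14 > J15 13 > J37 7.
Give J14 3 to hit its cap of 3 — 7 left.
Only 7 left; J7 takes them to reach 7.
Total = 15×7 + 16×3 = 153.

153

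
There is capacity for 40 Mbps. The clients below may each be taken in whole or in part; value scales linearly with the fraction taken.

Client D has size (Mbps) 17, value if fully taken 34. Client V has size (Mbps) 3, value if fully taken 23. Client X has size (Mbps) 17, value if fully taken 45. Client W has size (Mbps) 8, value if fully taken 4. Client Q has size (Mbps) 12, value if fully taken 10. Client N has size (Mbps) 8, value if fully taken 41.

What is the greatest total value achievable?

Rank by value-to-size ratio: Client V 23/3≈7.67, Client N 41/8≈5.12, Client X 45/17≈2.65, Client D 34/17≈2, Client Q 10/12≈0.833, Client W 4/8≈0.5.
All 3 Mbps of Client V fit (value 23) ; 37 remain.
Take all of Client N (8 Mbps, value 41) ; 29 Mbps left.
Client X: take in full, 17 Mbps for value 45 ; 12 left.
Fill the last 12 Mbps with part of Client D: 12/17 of it earns 24.
Total value = 133.

133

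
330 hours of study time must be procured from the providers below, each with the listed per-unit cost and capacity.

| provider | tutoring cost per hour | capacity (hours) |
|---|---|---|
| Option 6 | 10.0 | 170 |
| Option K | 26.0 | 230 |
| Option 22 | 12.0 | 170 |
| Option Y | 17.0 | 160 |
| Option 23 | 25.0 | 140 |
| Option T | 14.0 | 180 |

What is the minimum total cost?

Fill from the cheapest provider first.
Option 6 (10.0): use full 170 → 160 hours to go.
Option 22 at 12.0: take 160 of its 170 → requirement met.
Option T, Option Y, Option 23, Option K: unused.
Cost = 170×10.0 + 160×12.0 = 3620.

3620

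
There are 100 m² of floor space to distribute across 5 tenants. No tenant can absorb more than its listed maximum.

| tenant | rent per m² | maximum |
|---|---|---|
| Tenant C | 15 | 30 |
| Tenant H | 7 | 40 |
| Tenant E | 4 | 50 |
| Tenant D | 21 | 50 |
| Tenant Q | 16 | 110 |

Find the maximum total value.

1850

Highest rent per m² first: Tenant D 21 > Tenant Q 16 > Tenant C 15 > Tenant H 7 > Tenant E 4.
Tenant D takes 50 to reach its cap of 50 → 50 left.
Only 50 left; Tenant Q takes them to reach 50.
Total = 21×50 + 16×50 = 1850.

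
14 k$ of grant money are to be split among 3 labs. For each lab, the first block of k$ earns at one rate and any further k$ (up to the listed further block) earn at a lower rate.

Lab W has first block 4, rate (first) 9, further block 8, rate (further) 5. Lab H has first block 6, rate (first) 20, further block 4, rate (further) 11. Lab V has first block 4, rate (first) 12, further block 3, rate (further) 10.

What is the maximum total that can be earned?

Treat each block as its own option and order by rate: Lab H/first 20 > Lab V/first 12 > Lab H/second 11 > Lab V/second 10 > Lab W/first 9 > Lab W/second 5.
Lab H/first (20): +6 → 8 left.
Lab V/first (12): +4 → 4 left.
Lab H second at 11: fill all 4 → 0 left.
Total = 20×6 + 12×4 + 11×4 = 212.

212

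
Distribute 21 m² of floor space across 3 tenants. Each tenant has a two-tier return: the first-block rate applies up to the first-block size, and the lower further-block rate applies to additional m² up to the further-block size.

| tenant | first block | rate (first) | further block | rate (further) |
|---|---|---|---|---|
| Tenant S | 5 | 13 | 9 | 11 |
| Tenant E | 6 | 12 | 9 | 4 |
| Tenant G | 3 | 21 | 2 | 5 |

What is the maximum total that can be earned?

Treat each block as its own option and order by rate: Tenant G/first 21 > Tenant S/first 13 > Tenant E/first 12 > Tenant S/second 11 > Tenant G/second 5 > Tenant E/second 4.
Tenant G/first (21): +3 → 18 left.
Fill Tenant S first block (5 at 13) → 13 left.
Fill Tenant E first block (6 at 12) → 7 left.
Tenant S second at 11: only 7 left, fill 7.
Total = 21×3 + 13×5 + 12×6 + 11×7 = 277.

277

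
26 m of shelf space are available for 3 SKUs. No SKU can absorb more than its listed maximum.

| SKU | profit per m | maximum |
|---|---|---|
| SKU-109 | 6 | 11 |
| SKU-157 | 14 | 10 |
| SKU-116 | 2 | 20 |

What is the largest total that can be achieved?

Order the SKUs by profit per m: SKU-157 14 > SKU-109 6 > SKU-116 2.
SKU-157: +10 to 10 (cap) — 16 left.
SKU-109: +11 to 11 (cap) — 5 left.
SKU-116: +5 (room for 20) → 5. Pool exhausted.
Total = 6×11 + 14×10 + 2×5 = 216.

216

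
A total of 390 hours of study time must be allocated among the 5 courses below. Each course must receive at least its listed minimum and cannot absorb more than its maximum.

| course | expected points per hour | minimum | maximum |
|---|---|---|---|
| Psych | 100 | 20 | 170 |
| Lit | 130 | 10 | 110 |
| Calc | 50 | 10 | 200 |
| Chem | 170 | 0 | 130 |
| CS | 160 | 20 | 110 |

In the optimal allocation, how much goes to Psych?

Meeting every minimum uses 20+10+10+0+20 = 60 hours, leaving 330.
Order the courses by expected points per hour: Chem 170 > CS 160 > Lit 130 > Psych 100 > Calc 50.
Give Chem 130 more to hit its cap of 130 → 200 left.
CS takes 90 more to reach its cap of 110 → 110 left.
Lit: +100 to 110 (cap) → 10 left.
Psych has room for 150 more but only 10 remain, so it gets 30.

30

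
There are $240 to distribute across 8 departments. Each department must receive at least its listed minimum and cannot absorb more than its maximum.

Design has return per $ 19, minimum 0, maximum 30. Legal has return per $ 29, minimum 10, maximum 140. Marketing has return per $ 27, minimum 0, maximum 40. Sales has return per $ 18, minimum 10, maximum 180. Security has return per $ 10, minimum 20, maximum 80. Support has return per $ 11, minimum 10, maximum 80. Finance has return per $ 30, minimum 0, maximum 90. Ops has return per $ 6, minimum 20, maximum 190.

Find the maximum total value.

5920

Meeting every minimum uses 0+10+0+10+20+10+0+20 = 70 $, leaving 170.
Rank by return per $: Finance 30 > Legal 29 > Marketing 27 > Design 19 > Sales 18 > Support 11 > Security 10 > Ops 6.
Finance: +90 to 90 (cap) — 80 left.
Only 80 left; Legal takes them to reach 90.
Total = 29×90 + 18×10 + 10×20 + 11×10 + 30×90 + 6×20 = 5920.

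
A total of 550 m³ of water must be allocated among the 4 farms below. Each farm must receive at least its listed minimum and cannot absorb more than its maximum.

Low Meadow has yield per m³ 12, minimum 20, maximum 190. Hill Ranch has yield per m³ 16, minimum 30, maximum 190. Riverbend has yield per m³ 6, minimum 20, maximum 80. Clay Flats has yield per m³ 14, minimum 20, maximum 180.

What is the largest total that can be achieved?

7600

Meeting every minimum uses 20+30+20+20 = 90 m³, leaving 460.
Order the farms by yield per m³: Hill Ranch 16 > Clay Flats 14 > Low Meadow 12 > Riverbend 6.
Hill Ranch takes 160 more to reach its cap of 190 ; 300 left.
Give Clay Flats 160 more to hit its cap of 180 ; 140 left.
Only 140 left; Low Meadow takes them to reach 160.
Total = 12×160 + 16×190 + 6×20 + 14×180 = 7600.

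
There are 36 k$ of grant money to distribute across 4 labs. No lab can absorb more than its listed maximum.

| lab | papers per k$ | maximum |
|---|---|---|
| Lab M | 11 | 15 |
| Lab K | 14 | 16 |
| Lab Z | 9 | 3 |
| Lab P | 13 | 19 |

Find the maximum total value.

Rank by papers per k$: Lab K 14 > Lab P 13 > Lab M 11 > Lab Z 9.
Give Lab K 16 to hit its cap of 16 — 20 left.
Lab P takes 19 to reach its cap of 19 — 1 left.
Lab M: +1 (room for 15) → 1. Pool exhausted.
Total = 11×1 + 14×16 + 13×19 = 482.

482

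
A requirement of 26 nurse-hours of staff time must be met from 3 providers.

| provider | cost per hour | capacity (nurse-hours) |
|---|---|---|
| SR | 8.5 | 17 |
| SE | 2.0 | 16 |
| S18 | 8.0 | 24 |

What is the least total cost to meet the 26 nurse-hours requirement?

Use providers in increasing cost order.
SE at 2.0: take all 16 nurse-hours ; 10 still needed.
S18 (8.0): take the remaining 10 ; done.
SR: unused.
Cost = 16×2.0 + 10×8.0 = 112.

112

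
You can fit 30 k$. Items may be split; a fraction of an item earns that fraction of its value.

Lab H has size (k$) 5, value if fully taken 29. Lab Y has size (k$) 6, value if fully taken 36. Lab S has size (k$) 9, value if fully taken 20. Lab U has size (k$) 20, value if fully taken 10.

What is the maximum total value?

Rank by value-to-size ratio: Lab Y 36/6≈6, Lab H 29/5≈5.8, Lab S 20/9≈2.22, Lab U 10/20≈0.5.
Take all of Lab Y (6 k$, value 36) — 24 k$ left.
Lab H: take in full, 5 k$ for value 29 — 19 left.
All 9 k$ of Lab S fit (value 20) — 10 remain.
Fill the last 10 k$ with part of Lab U: 10/20 of it earns 5.
Total value = 90.

90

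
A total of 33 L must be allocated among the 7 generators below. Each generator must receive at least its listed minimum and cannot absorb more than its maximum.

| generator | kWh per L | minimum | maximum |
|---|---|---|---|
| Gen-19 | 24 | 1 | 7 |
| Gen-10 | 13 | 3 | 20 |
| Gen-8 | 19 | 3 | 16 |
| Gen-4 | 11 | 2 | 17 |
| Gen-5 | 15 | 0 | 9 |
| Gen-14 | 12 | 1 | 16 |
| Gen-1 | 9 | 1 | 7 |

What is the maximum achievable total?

599

Meeting every minimum uses 1+3+3+2+0+1+1 = 11 L, leaving 22.
Rank by kWh per L: Gen-19 24 > Gen-8 19 > Gen-5 15 > Gen-10 13 > Gen-14 12 > Gen-4 11 > Gen-1 9.
Give Gen-19 6 more to hit its cap of 7 — 16 left.
Gen-8: +13 to 16 (cap) — 3 left.
Gen-5 has room for 9 more but only 3 remain, so it gets 3.
Total = 24×7 + 13×3 + 19×16 + 11×2 + 15×3 + 12×1 + 9×1 = 599.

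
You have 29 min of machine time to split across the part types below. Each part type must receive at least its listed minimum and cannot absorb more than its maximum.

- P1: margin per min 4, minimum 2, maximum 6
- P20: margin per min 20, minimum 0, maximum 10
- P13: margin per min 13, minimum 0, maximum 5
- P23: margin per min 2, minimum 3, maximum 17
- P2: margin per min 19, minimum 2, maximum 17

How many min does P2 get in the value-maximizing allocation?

Meeting every minimum uses 2+0+0+3+2 = 7 min, leaving 22.
Rank by margin per min: P20 20 > P2 19 > P13 13 > P1 4 > P23 2.
P20: +10 to 10 (cap) ; 12 left.
Only 12 left; P2 takes them to reach 14.

14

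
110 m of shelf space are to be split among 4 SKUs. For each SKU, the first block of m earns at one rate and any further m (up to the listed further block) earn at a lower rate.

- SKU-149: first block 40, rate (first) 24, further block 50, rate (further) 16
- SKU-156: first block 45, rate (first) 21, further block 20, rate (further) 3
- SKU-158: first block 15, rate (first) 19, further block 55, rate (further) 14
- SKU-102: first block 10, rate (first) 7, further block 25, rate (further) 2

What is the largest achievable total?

2350

Treat each block as its own option and order by rate: SKU-149/T1 24 > SKU-156/T1 21 > SKU-158/T1 19 > SKU-149/T2 16 > SKU-158/T2 14 > SKU-102/T1 7 > SKU-156/T2 3 > SKU-102/T2 2.
SKU-149/T1 (24): +40 ; 70 left.
Fill SKU-156 T1 block (45 at 21) ; 25 left.
SKU-158/T1 (19): +15 ; 10 left.
10 remain; put them into SKU-149 T2 at 16.
Total = 24×40 + 21×45 + 19×15 + 16×10 = 2350.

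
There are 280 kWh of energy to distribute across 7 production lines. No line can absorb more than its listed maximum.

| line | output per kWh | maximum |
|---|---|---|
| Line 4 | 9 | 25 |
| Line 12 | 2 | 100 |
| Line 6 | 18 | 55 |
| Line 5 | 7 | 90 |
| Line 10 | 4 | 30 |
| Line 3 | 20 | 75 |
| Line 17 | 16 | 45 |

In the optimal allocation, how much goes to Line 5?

80

Rank by output per kWh: Line 3 20 > Line 6 18 > Line 17 16 > Line 4 9 > Line 5 7 > Line 10 4 > Line 12 2.
Line 3 takes 75 to reach its cap of 75 → 205 left.
Line 6 takes 55 to reach its cap of 55 → 150 left.
Line 17 takes 45 to reach its cap of 45 → 105 left.
Give Line 4 25 to hit its cap of 25 → 80 left.
Line 5 has room for 90 but only 80 remain, so it gets 80.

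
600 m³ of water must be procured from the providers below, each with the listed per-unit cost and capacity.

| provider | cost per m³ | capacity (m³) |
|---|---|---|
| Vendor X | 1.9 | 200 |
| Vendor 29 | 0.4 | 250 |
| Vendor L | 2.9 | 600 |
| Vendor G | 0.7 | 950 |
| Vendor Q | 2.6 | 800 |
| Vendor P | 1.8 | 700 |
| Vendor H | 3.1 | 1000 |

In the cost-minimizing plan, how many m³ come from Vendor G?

350

Cheapest first:
Vendor 29 at 0.4: take all 250 m³ → 350 still needed.
Vendor G (0.7): take the remaining 350 → done.
Vendor P, Vendor X, Vendor Q, Vendor L, Vendor H: unused.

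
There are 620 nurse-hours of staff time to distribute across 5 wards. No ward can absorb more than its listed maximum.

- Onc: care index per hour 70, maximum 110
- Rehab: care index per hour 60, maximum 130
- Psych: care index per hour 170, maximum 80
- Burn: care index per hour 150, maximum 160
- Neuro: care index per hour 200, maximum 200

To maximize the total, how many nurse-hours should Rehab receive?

Rank by care index per hour: Neuro 200 > Psych 170 > Burn 150 > Onc 70 > Rehab 60.
Neuro: +200 to 200 (cap) → 420 left.
Psych: +80 to 80 (cap) → 340 left.
Burn takes 160 to reach its cap of 160 → 180 left.
Onc takes 110 to reach its cap of 110 → 70 left.
Rehab: +70 (room for 130) → 70. Pool exhausted.

70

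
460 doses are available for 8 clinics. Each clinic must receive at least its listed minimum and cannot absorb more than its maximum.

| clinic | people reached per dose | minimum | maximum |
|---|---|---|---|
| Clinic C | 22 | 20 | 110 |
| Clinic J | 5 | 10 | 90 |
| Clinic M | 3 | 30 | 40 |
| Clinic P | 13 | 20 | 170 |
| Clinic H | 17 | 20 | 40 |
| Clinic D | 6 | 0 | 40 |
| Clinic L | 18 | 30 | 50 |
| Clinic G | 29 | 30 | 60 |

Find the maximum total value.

Meeting every minimum uses 20+10+30+20+20+0+30+30 = 160 doses, leaving 300.
Rank by people reached per dose: Clinic G 29 > Clinic C 22 > Clinic L 18 > Clinic H 17 > Clinic P 13 > Clinic D 6 > Clinic J 5 > Clinic M 3.
Give Clinic G 30 more to hit its cap of 60 → 270 left.
Give Clinic C 90 more to hit its cap of 110 → 180 left.
Clinic L takes 20 more to reach its cap of 50 → 160 left.
Give Clinic H 20 more to hit its cap of 40 → 140 left.
Clinic P: +140 (room for 150) → 160. Pool exhausted.
Total = 22×110 + 5×10 + 3×30 + 13×160 + 17×40 + 18×50 + 29×60 = 7960.

7960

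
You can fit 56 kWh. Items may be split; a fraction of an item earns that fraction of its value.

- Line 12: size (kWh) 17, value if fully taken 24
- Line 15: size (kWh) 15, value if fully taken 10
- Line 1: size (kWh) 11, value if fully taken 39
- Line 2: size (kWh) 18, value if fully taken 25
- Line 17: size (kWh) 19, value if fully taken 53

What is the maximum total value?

128.5

Sort by value density: Line 1 39/11≈3.55, Line 17 53/19≈2.79, Line 12 24/17≈1.41, Line 2 25/18≈1.39, Line 15 10/15≈0.667.
Line 1: take in full, 11 kWh for value 39 → 45 left.
Line 17: take in full, 19 kWh for value 53 → 26 left.
All 17 kWh of Line 12 fit (value 24) → 9 remain.
Fill the last 9 kWh with part of Line 2: 9/18 of it earns 12.5.
Total value = 128.5.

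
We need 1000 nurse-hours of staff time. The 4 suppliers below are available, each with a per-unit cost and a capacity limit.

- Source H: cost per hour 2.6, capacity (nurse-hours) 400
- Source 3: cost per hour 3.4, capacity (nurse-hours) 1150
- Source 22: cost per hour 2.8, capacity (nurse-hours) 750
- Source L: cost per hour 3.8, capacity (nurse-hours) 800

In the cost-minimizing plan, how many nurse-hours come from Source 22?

600

Use suppliers in increasing cost order.
Source H at 2.6: take all 400 nurse-hours → 600 still needed.
Source 22 at 2.8: take 600 of its 750 → requirement met.
Source 3, Source L: unused.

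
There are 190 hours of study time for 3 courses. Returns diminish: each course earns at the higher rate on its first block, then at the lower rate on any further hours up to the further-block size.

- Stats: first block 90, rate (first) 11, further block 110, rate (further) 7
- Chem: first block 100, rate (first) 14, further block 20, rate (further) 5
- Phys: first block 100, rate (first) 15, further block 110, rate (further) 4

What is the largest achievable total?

2760

Order all 6 blocks by rate: Phys/tier1 15 > Chem/tier1 14 > Stats/tier1 11 > Stats/tier2 7 > Chem/tier2 5 > Phys/tier2 4.
Fill Phys tier1 block (100 at 15) → 90 left.
Chem tier1 at 14: only 90 left, fill 90.
Total = 15×100 + 14×90 = 2760.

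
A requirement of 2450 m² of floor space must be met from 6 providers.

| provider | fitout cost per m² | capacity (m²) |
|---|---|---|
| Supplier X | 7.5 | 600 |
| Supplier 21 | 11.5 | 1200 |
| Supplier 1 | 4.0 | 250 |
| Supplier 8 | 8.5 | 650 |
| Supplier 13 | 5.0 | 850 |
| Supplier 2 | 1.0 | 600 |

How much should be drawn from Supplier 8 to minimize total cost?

150

Use providers in increasing cost order.
Take 600 from Supplier 2 at 1.0 — need 1850 more.
Take 250 from Supplier 1 at 4.0 — need 1600 more.
Supplier 13 at 5.0: take all 850 m² — 750 still needed.
Supplier X at 7.5: take all 600 m² — 150 still needed.
Supplier 8 (8.5): take the remaining 150 — done.
Supplier 21: unused.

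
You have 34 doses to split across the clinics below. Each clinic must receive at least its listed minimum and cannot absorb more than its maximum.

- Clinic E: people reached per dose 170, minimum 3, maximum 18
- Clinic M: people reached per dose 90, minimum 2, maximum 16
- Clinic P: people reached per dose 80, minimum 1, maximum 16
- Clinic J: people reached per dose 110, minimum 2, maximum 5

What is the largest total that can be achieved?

Meeting every minimum uses 3+2+1+2 = 8 doses, leaving 26.
Rank by people reached per dose: Clinic E 170 > Clinic J 110 > Clinic M 90 > Clinic P 80.
Clinic E: +15 to 18 (cap) → 11 left.
Clinic J: +3 to 5 (cap) → 8 left.
Only 8 left; Clinic M takes them to reach 10.
Total = 170×18 + 90×10 + 80×1 + 110×5 = 4590.

4590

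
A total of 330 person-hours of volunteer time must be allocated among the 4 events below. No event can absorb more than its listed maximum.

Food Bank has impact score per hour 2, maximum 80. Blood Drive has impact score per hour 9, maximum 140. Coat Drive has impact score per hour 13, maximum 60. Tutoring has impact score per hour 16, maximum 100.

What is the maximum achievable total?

3700

Highest impact score per hour first: Tutoring 16 > Coat Drive 13 > Blood Drive 9 > Food Bank 2.
Give Tutoring 100 to hit its cap of 100 → 230 left.
Coat Drive: +60 to 60 (cap) → 170 left.
Blood Drive takes 140 to reach its cap of 140 → 30 left.
Food Bank has room for 80 but only 30 remain, so it gets 30.
Total = 2×30 + 9×140 + 13×60 + 16×100 = 3700.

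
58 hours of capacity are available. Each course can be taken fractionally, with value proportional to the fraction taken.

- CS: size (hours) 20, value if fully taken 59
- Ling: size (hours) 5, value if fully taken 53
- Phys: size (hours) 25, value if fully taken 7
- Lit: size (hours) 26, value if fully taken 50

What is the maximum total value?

Sort by value density: Ling 53/5≈10.6, CS 59/20≈2.95, Lit 50/26≈1.92, Phys 7/25≈0.28.
Ling: take in full, 5 hours for value 53 — 53 left.
All 20 hours of CS fit (value 59) — 33 remain.
Take all of Lit (26 hours, value 50) — 7 hours left.
7 hours left: a 7/25 share of Phys gives 7×7/25 = 1.96.
Total value = 163.96.

163.96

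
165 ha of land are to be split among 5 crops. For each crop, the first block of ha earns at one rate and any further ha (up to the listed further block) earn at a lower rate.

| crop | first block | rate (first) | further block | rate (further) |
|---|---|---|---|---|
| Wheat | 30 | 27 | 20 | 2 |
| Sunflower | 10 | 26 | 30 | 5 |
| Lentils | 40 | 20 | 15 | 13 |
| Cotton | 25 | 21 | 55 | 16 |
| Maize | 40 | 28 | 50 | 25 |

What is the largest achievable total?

Rank every tier by rate: Maize/tier1 28 > Wheat/tier1 27 > Sunflower/tier1 26 > Maize/tier2 25 > Cotton/tier1 21 > Lentils/tier1 20 > Cotton/tier2 16 > Lentils/tier2 13 > Sunflower/tier2 5 > Wheat/tier2 2.
Maize/tier1 (28): +40 ; 125 left.
Fill Wheat tier1 block (30 at 27) ; 95 left.
Sunflower tier1 at 26: fill all 10 ; 85 left.
Maize/tier2 (25): +50 ; 35 left.
Cotton/tier1 (21): +25 ; 10 left.
Lentils/tier1: +10 of 40 at 20; pool empty.
Total = 28×40 + 27×30 + 26×10 + 25×50 + 21×25 + 20×10 = 4165.

4165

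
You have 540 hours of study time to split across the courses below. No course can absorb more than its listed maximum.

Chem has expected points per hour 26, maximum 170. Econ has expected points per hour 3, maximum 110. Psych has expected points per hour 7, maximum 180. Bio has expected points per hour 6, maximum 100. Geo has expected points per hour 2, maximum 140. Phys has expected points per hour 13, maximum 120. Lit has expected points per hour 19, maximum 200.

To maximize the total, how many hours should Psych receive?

50

Rank by expected points per hour: Chem 26 > Lit 19 > Phys 13 > Psych 7 > Bio 6 > Econ 3 > Geo 2.
Give Chem 170 to hit its cap of 170 — 370 left.
Give Lit 200 to hit its cap of 200 — 170 left.
Give Phys 120 to hit its cap of 120 — 50 left.
Psych has room for 180 but only 50 remain, so it gets 50.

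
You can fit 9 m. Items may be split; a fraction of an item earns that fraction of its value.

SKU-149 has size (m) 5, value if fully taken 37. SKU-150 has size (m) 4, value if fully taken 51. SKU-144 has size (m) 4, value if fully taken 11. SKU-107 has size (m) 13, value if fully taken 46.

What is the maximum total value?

Rank by value-to-size ratio: SKU-150 51/4≈12.8, SKU-149 37/5≈7.4, SKU-107 46/13≈3.54, SKU-144 11/4≈2.75.
Take all of SKU-150 (4 m, value 51) — 5 m left.
Take all of SKU-149 (5 m, value 37) — 0 m left.
Total value = 88.

88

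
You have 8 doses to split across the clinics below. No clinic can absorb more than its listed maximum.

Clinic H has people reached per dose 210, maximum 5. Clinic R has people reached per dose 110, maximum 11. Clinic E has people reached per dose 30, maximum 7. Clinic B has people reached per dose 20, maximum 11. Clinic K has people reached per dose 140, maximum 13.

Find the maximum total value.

Highest people reached per dose first: Clinic H 210 > Clinic K 140 > Clinic R 110 > Clinic E 30 > Clinic B 20.
Clinic H takes 5 to reach its cap of 5 — 3 left.
Clinic K: +3 (room for 13) → 3. Pool exhausted.
Total = 210×5 + 140×3 = 1470.

1470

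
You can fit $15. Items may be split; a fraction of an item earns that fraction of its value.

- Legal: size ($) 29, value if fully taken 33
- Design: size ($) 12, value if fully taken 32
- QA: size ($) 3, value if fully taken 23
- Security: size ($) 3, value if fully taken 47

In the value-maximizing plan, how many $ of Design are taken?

Sort by value density: Security 47/3≈15.7, QA 23/3≈7.67, Design 32/12≈2.67, Legal 33/29≈1.14.
All 3 $ of Security fit (value 47) ; 12 remain.
All 3 $ of QA fit (value 23) ; 9 remain.
9 $ left: a 9/12 share of Design gives 32×9/12 = 24.

9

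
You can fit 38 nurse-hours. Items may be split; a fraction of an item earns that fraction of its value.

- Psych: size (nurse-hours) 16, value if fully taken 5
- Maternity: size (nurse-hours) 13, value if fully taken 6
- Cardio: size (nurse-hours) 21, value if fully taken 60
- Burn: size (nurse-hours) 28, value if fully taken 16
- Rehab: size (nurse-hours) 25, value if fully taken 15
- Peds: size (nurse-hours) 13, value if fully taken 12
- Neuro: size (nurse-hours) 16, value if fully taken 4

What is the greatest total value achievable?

Rank by value-to-size ratio: Cardio 60/21≈2.86, Peds 12/13≈0.923, Rehab 15/25≈0.6, Burn 16/28≈0.571, Maternity 6/13≈0.462, Psych 5/16≈0.312, Neuro 4/16≈0.25.
Cardio: take in full, 21 nurse-hours for value 60 ; 17 left.
Peds: take in full, 13 nurse-hours for value 12 ; 4 left.
Only 4 nurse-hours remain; take 4/25 of Rehab for value 15×4/25 = 2.4.
Total value = 74.4.

74.4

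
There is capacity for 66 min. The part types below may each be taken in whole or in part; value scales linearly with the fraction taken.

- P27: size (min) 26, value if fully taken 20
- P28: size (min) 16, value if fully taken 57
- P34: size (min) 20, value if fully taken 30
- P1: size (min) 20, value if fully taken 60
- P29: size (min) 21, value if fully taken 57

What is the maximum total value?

187.5

Sort by value density: P28 57/16≈3.56, P1 60/20≈3, P29 57/21≈2.71, P34 30/20≈1.5, P27 20/26≈0.769.
P28: take in full, 16 min for value 57 — 50 left.
P1: take in full, 20 min for value 60 — 30 left.
All 21 min of P29 fit (value 57) — 9 remain.
Fill the last 9 min with part of P34: 9/20 of it earns 13.5.
Total value = 187.5.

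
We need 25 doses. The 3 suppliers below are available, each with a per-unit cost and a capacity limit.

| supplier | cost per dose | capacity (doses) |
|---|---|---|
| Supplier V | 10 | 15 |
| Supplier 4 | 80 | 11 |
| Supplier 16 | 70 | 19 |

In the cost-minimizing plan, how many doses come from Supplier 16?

10

Cheapest first:
Supplier V at 10: take all 15 doses → 10 still needed.
Supplier 16 at 70: take 10 of its 19 → requirement met.
Supplier 4: unused.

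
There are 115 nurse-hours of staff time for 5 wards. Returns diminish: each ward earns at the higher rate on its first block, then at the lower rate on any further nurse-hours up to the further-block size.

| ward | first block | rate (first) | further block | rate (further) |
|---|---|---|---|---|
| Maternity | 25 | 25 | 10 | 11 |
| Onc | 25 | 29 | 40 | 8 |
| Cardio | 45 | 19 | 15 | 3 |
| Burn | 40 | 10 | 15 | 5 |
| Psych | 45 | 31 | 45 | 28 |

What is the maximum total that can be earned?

3380

Rank every tier by rate: Psych/T1 31 > Onc/T1 29 > Psych/T2 28 > Maternity/T1 25 > Cardio/T1 19 > Maternity/T2 11 > Burn/T1 10 > Onc/T2 8 > Burn/T2 5 > Cardio/T2 3.
Fill Psych T1 block (45 at 31) → 70 left.
Fill Onc T1 block (25 at 29) → 45 left.
Fill Psych T2 block (45 at 28) → 0 left.
Total = 31×45 + 29×25 + 28×45 = 3380.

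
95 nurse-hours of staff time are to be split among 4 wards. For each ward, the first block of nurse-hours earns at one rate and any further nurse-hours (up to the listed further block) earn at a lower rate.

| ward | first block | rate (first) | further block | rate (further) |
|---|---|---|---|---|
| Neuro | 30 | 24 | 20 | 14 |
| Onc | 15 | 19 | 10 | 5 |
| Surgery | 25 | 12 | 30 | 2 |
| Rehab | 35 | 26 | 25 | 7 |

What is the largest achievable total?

Rank every tier by rate: Rehab/first 26 > Neuro/first 24 > Onc/first 19 > Neuro/second 14 > Surgery/first 12 > Rehab/second 7 > Onc/second 5 > Surgery/second 2.
Fill Rehab first block (35 at 26) ; 60 left.
Neuro/first (24): +30 ; 30 left.
Onc/first (19): +15 ; 15 left.
Neuro/second: +15 of 20 at 14; pool empty.
Total = 26×35 + 24×30 + 19×15 + 14×15 = 2125.

2125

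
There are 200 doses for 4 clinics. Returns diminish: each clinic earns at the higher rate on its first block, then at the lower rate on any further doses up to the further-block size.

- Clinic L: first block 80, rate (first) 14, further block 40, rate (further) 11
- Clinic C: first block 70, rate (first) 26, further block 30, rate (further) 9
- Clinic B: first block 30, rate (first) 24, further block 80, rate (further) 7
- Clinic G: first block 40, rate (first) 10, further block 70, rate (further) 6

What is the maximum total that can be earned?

3880

Rank every tier by rate: Clinic C/tier1 26 > Clinic B/tier1 24 > Clinic L/tier1 14 > Clinic L/tier2 11 > Clinic G/tier1 10 > Clinic C/tier2 9 > Clinic B/tier2 7 > Clinic G/tier2 6.
Clinic C/tier1 (26): +70 → 130 left.
Fill Clinic B tier1 block (30 at 24) → 100 left.
Clinic L tier1 at 14: fill all 80 → 20 left.
Clinic L/tier2: +20 of 40 at 11; pool empty.
Total = 26×70 + 24×30 + 14×80 + 11×20 = 3880.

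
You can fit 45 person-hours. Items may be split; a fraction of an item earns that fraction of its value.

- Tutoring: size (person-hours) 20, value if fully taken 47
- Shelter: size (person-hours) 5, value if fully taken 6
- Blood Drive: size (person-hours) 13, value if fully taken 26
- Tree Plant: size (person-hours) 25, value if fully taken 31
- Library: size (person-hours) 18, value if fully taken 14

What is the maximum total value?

Rank by value-to-size ratio: Tutoring 47/20≈2.35, Blood Drive 26/13≈2, Tree Plant 31/25≈1.24, Shelter 6/5≈1.2, Library 14/18≈0.778.
Tutoring: take in full, 20 person-hours for value 47 — 25 left.
All 13 person-hours of Blood Drive fit (value 26) — 12 remain.
Only 12 person-hours remain; take 12/25 of Tree Plant for value 31×12/25 = 14.88.
Total value = 87.88.

87.88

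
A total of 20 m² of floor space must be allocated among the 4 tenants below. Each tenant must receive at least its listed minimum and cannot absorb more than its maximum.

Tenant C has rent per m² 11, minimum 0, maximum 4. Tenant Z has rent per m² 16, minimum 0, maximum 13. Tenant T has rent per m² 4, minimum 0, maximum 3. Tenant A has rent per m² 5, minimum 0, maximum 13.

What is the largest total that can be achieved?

267

Meeting every minimum uses 0+0+0+0 = 0 m², leaving 20.
Highest rent per m² first: Tenant Z 16 > Tenant C 11 > Tenant A 5 > Tenant T 4.
Tenant Z takes 13 more to reach its cap of 13 — 7 left.
Tenant C takes 4 more to reach its cap of 4 — 3 left.
Tenant A: +3 (room for 13) → 3. Pool exhausted.
Total = 11×4 + 16×13 + 5×3 = 267.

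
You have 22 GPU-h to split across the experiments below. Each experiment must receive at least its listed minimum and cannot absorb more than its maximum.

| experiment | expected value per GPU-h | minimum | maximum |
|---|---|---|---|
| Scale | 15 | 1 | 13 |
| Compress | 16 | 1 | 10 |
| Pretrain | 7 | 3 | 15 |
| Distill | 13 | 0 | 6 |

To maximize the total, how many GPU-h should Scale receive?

9

Meeting every minimum uses 1+1+3+0 = 5 GPU-h, leaving 17.
Highest expected value per GPU-h first: Compress 16 > Scale 15 > Distill 13 > Pretrain 7.
Compress: +9 to 10 (cap) — 8 left.
Scale has room for 12 more but only 8 remain, so it gets 9.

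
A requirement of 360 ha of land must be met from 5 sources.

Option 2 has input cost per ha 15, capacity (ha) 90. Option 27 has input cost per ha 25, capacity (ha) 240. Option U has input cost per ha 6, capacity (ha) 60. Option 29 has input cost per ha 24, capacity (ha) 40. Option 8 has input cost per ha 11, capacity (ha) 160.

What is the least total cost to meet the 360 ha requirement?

4680

Fill from the cheapest source first.
Option U (6): use full 60 — 300 ha to go.
Option 8 at 11: take all 160 ha — 140 still needed.
Option 2 (15): use full 90 — 50 ha to go.
Take 40 from Option 29 at 24 — need 10 more.
Option 27 (25): take the remaining 10 — done.
Cost = 60×6 + 160×11 + 90×15 + 40×24 + 10×25 = 4680.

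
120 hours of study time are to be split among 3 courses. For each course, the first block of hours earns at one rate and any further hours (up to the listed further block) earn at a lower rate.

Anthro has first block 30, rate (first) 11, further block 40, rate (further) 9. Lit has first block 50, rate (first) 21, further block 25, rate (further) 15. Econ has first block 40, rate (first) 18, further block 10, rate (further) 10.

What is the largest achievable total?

Rank every tier by rate: Lit/first 21 > Econ/first 18 > Lit/second 15 > Anthro/first 11 > Econ/second 10 > Anthro/second 9.
Fill Lit first block (50 at 21) ; 70 left.
Econ/first (18): +40 ; 30 left.
Lit second at 15: fill all 25 ; 5 left.
5 remain; put them into Anthro first at 11.
Total = 21×50 + 18×40 + 15×25 + 11×5 = 2200.

2200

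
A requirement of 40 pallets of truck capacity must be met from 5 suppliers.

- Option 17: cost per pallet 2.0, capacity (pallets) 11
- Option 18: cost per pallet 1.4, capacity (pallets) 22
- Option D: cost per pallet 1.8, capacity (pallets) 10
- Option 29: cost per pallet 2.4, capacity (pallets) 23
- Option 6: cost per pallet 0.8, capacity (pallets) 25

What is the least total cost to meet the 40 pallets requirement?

Use suppliers in increasing cost order.
Option 6 at 0.8: take all 25 pallets ; 15 still needed.
Take 15 from Option 18 at 1.4 to finish.
Option D, Option 17, Option 29: unused.
Cost = 25×0.8 + 15×1.4 = 41.

41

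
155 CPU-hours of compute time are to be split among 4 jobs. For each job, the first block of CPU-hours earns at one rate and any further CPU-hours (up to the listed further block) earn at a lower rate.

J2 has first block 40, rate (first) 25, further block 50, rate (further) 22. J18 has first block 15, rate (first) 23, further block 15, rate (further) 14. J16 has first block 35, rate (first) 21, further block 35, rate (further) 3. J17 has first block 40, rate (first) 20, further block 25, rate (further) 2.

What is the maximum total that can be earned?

Treat each block as its own option and order by rate: J2/first 25 > J18/first 23 > J2/second 22 > J16/first 21 > J17/first 20 > J18/second 14 > J16/second 3 > J17/second 2.
J2 first at 25: fill all 40 — 115 left.
Fill J18 first block (15 at 23) — 100 left.
J2 second at 22: fill all 50 — 50 left.
J16/first (21): +35 — 15 left.
J17/first: +15 of 40 at 20; pool empty.
Total = 25×40 + 23×15 + 22×50 + 21×35 + 20×15 = 3480.

3480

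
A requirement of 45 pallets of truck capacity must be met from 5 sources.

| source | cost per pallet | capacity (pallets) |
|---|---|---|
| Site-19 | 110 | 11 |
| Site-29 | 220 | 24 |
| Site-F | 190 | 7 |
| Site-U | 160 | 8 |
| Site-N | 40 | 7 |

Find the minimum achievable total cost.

6740

Fill from the cheapest source first.
Site-N at 40: take all 7 pallets — 38 still needed.
Take 11 from Site-19 at 110 — need 27 more.
Site-U at 160: take all 8 pallets — 19 still needed.
Take 7 from Site-F at 190 — need 12 more.
Site-29 at 220: take 12 of its 24 — requirement met.
Cost = 7×40 + 11×110 + 8×160 + 7×190 + 12×220 = 6740.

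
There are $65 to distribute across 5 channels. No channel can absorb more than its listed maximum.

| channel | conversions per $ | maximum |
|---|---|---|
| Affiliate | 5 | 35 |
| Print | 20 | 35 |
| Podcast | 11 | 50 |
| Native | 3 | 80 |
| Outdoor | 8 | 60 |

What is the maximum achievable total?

1030

Order the channels by conversions per $: Print 20 > Podcast 11 > Outdoor 8 > Affiliate 5 > Native 3.
Print takes 35 to reach its cap of 35 — 30 left.
Only 30 left; Podcast takes them to reach 30.
Total = 20×35 + 11×30 = 1030.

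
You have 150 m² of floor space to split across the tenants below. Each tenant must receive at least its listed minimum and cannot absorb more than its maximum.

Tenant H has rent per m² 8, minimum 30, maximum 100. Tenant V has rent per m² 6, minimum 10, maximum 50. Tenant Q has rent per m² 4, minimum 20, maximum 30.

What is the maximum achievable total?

1060

Meeting every minimum uses 30+10+20 = 60 m², leaving 90.
Highest rent per m² first: Tenant H 8 > Tenant V 6 > Tenant Q 4.
Tenant H: +70 to 100 (cap) → 20 left.
Tenant V: +20 (room for 40) → 30. Pool exhausted.
Total = 8×100 + 6×30 + 4×20 = 1060.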